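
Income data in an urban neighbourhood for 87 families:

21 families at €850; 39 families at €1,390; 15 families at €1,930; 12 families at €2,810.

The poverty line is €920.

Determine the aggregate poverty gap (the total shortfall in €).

Below the line: 21×€850 (q = 21 of N = 87).
Individual gaps: 21×(920−850) = 1470.
Aggregate gap = €1,470.

€1,470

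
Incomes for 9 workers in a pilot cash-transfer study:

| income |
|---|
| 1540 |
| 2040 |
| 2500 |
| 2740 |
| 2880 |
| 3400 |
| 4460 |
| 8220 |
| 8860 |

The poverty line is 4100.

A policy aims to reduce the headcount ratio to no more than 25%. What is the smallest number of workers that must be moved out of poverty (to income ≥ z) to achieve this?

Currently q = 6 of N = 9 are below the line (H = 0.667).
A headcount ratio of at most 25% allows at most ⌊0.25 × 9⌋ = 2 poor workers.
So at least 6 − 2 = 4 must be lifted.

4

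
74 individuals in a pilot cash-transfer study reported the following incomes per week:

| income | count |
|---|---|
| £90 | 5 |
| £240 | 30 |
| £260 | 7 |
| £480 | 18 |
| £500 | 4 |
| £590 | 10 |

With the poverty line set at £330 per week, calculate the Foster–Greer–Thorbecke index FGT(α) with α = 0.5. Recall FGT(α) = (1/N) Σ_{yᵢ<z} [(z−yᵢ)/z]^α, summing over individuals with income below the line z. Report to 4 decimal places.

Incomes under z: 5×£90, 30×£240, 7×£260 (q = 42 of N = 74).
Gap ratios (z−y)/z: (330−90)/330 = 0.7273 (×5); (330−240)/330 = 0.2727 (×30); (330−260)/330 = 0.2121 (×7).
Raised to α = 0.5: 0.85280 (×5); 0.52223 (×30); 0.46057 (×7).
Sum = 23.154967; FGT(0.5) = 23.154967 / 74 = 0.3129.

0.3129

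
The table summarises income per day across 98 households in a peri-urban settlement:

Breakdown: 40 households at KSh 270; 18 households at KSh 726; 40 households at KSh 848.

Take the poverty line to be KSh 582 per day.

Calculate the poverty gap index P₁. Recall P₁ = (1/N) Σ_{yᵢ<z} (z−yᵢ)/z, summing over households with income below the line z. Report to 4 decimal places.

Below the line: 40×KSh 270 (q = 40 of N = 98).
Normalized shortfalls: (582−270)/582 = 0.5361 (×40).
Sum of shortfalls = 21.443299; P₁ averages over all N: 21.443299 / 98 = 0.2188.

0.2188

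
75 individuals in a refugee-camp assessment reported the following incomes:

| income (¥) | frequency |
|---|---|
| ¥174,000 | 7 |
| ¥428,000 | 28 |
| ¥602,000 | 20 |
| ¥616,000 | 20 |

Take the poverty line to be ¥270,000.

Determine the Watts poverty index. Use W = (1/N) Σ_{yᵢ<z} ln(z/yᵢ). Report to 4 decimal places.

0.0410

Below the line: 7×¥174,000 (q = 7 of N = 75).
Log shortfalls: ln(270000/174000) = 0.4394 (×7).
W = 3.075567 / 75 = 0.0410.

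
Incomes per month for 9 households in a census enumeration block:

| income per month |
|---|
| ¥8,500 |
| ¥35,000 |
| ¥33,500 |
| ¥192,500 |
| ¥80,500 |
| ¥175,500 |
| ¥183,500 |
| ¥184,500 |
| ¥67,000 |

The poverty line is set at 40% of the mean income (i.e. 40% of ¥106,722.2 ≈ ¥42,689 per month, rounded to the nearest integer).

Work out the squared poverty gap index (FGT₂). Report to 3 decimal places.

0.080

Below the line: ¥8,500, ¥33,500, ¥35,000 (q = 3 of N = 9).
Relative gaps: (42689−8500)/42689 = 0.8009; (42689−33500)/42689 = 0.2153; (42689−35000)/42689 = 0.1801.
Squared: 0.6414; 0.0463; 0.0324.
Sum = 0.720194; P₂ = 0.720194 / 9 = 0.080.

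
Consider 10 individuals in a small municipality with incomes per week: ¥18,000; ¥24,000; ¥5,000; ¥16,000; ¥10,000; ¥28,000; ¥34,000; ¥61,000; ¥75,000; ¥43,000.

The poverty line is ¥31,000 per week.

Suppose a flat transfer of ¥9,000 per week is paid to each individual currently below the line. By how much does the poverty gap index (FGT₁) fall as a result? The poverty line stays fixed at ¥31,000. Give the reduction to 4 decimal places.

Before: below the line — ¥5,000, ¥10,000, ¥16,000, ¥18,000, ¥24,000, ¥28,000; poverty gap index (FGT₁) = 0.274194.
After the ¥9,000 transfer: below the line — ¥14,000, ¥19,000, ¥25,000, ¥27,000; poverty gap index (FGT₁) = 0.125806.
Reduction = 0.274194 − 0.125806 = 0.1484.

0.1484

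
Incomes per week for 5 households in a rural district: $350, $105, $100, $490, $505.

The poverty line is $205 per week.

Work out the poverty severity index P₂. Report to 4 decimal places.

Below z: $100, $105 (q = 2 of N = 5).
Normalized shortfalls: (205−100)/205 = 0.5122; (205−105)/205 = 0.4878.
Squared: 0.2623; 0.2380.
Sum = 0.500297; P₂ = 0.500297 / 5 = 0.1001.

0.1001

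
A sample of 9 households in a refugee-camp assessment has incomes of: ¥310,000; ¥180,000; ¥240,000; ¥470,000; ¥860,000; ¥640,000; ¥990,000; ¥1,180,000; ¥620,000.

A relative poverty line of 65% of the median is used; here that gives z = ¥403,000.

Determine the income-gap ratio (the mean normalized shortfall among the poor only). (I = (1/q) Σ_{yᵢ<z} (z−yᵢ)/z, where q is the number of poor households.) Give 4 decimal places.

0.3962

Below z: ¥180,000, ¥240,000, ¥310,000 (q = 3 of N = 9).
Shortfall ratios (z−y)/z: 0.5533, 0.4045, 0.2308; sum = 1.188586.
I averages over the q = 3 poor units only: 1.188586 / 3 = 0.3962.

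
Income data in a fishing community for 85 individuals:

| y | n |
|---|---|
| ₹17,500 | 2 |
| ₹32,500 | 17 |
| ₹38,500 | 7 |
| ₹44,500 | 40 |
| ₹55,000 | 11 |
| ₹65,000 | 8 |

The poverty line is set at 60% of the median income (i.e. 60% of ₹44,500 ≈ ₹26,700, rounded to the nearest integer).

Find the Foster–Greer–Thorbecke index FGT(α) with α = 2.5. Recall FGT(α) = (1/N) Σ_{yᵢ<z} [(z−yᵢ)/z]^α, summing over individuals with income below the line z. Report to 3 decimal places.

0.002

Below z: 2×₹17,500 (q = 2 of N = 85).
Shortfall ratios: (26700−17500)/26700 = 0.3446 (×2).
Raised to α = 2.5: 0.06969 (×2).
Sum = 0.139387; FGT(2.5) = 0.139387 / 85 = 0.002.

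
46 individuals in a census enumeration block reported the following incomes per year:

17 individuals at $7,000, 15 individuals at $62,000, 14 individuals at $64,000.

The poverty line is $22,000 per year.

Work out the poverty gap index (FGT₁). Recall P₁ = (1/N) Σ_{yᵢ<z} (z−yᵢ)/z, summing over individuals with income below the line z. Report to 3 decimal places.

Incomes under z: 17×$7,000 (q = 17 of N = 46).
Normalized shortfalls: (22000−7000)/22000 = 0.6818 (×17).
Σ = 11.590909. Dividing by the full population N = 46 gives P₁ = 0.252.

0.252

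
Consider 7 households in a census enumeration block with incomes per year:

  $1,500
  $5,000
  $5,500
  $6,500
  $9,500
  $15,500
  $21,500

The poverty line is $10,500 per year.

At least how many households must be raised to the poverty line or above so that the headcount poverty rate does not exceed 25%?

4

Currently q = 5 of N = 7 are below the line (H = 0.714).
A headcount ratio of at most 25% allows at most ⌊0.25 × 7⌋ = 1 poor households.
So at least 5 − 1 = 4 must be lifted.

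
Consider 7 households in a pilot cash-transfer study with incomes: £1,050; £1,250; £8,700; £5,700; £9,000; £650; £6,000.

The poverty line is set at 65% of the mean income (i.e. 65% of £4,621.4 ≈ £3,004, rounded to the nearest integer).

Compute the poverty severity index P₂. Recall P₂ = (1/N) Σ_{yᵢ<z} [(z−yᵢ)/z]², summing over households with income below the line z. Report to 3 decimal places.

0.197

Incomes under z: £650, £1,050, £1,250 (q = 3 of N = 7).
Normalized shortfalls: (3004−650)/3004 = 0.7836; (3004−1050)/3004 = 0.6505; (3004−1250)/3004 = 0.5839.
Squared: 0.6141; 0.4231; 0.3409.
Sum = 1.378095; P₂ = 1.378095 / 7 = 0.197.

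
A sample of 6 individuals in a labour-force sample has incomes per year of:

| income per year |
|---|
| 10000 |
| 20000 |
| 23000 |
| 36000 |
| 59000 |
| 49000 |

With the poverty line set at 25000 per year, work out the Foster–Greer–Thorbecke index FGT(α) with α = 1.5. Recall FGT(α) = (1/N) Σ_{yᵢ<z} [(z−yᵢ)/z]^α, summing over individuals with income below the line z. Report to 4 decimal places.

Below z: 10000, 20000, 23000 (q = 3 of N = 6).
Relative gaps: (25000−10000)/25000 = 0.6000; (25000−20000)/25000 = 0.2000; (25000−23000)/25000 = 0.0800.
Raised to α = 1.5: 0.46476; 0.08944; 0.02263.
Sum = 0.576828; FGT(1.5) = 0.576828 / 6 = 0.0961.

0.0961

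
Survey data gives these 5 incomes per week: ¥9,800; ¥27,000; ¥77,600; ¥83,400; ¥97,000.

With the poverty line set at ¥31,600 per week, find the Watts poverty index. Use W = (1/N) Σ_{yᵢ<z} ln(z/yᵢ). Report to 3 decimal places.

Poor units: ¥9,800, ¥27,000 (q = 2 of N = 5).
Log shortfalls: ln(31600/9800) = 1.1708; ln(31600/27000) = 0.1573.
W = 1.328095 / 5 = 0.266.

0.266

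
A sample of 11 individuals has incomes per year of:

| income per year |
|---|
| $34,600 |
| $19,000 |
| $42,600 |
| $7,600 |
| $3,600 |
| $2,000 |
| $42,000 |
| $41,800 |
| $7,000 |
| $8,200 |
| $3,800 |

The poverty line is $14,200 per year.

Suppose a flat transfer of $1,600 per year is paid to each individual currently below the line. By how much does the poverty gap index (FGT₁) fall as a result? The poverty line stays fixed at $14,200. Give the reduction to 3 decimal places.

0.061

Before: below the line — $2,000, $3,600, $3,800, $7,000, $7,600, $8,200; poverty gap index (FGT₁) = 0.33931.
After the $1,600 transfer: below the line — $3,600, $5,200, $5,400, $8,600, $9,200, $9,800; poverty gap index (FGT₁) = 0.27785.
Reduction = 0.33931 − 0.27785 = 0.061.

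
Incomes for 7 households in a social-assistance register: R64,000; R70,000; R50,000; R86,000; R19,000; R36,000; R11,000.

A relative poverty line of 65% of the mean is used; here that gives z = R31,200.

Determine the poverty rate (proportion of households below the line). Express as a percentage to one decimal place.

28.6%

2 of the 7 households have income below R31,200.
H = 2/7 = 28.6%.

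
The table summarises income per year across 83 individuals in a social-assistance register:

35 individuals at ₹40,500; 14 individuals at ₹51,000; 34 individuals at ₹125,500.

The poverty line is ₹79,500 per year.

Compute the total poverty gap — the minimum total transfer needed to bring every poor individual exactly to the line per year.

₹1,764,000

Below the line: 35×₹40,500, 14×₹51,000 (q = 49 of N = 83).
Individual gaps: 35×(79500−40500) = 1365000; 14×(79500−51000) = 399000.
Aggregate gap = ₹1,764,000.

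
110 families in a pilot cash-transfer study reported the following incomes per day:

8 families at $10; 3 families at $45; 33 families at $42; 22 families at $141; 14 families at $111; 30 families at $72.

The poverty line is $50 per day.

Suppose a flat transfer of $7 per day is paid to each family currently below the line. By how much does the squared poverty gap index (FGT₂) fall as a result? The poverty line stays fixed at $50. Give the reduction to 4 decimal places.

Before: below the line — 8×$10, 33×$42, 3×$45; squared poverty gap index (FGT₂) = 0.054498.
After the $7 transfer: below the line — 8×$17, 33×$49; squared poverty gap index (FGT₂) = 0.031800.
Reduction = 0.054498 − 0.031800 = 0.0227.

0.0227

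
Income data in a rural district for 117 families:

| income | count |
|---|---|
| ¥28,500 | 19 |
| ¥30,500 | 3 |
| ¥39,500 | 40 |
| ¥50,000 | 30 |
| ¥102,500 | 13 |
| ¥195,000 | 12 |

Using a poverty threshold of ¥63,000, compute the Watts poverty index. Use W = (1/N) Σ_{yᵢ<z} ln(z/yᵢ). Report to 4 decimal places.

0.3663

Incomes under z: 19×¥28,500, 3×¥30,500, 40×¥39,500, 30×¥50,000 (q = 92 of N = 117).
ln(z/y) terms: ln(63000/28500) = 0.7932 (×19); ln(63000/30500) = 0.7254 (×3); ln(63000/39500) = 0.4668 (×40); ln(63000/50000) = 0.2311 (×30).
W = 42.854320 / 117 = 0.3663.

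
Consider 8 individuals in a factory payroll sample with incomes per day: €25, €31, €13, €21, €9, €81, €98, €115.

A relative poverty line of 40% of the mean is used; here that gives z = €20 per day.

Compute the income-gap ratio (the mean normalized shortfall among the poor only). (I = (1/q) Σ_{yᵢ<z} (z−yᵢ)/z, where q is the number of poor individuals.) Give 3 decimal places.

0.450

Below the line: €9, €13 (q = 2 of N = 8).
Relative gaps: 0.5500, 0.3500; sum = 0.900000.
I averages over the q = 2 poor units only: 0.900000 / 2 = 0.450.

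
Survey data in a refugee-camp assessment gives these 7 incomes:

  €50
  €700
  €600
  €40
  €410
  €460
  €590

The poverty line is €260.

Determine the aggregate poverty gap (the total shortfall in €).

Below the line: €40, €50 (q = 2 of N = 7).
Individual gaps: 260−40 = 220; 260−50 = 210.
Aggregate gap = €430.

€430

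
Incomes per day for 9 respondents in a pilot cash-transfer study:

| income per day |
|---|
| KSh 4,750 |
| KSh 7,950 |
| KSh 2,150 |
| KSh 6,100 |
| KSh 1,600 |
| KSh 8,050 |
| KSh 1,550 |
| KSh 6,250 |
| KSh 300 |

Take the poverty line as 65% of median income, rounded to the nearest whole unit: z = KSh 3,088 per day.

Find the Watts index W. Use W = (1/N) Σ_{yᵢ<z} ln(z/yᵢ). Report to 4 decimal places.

0.4489

Below the line: KSh 300, KSh 1,550, KSh 1,600, KSh 2,150 (q = 4 of N = 9).
Log gaps: ln(3088/300) = 2.3315; ln(3088/1550) = 0.6893; ln(3088/1600) = 0.6575; ln(3088/2150) = 0.3621.
W = 4.040341 / 9 = 0.4489.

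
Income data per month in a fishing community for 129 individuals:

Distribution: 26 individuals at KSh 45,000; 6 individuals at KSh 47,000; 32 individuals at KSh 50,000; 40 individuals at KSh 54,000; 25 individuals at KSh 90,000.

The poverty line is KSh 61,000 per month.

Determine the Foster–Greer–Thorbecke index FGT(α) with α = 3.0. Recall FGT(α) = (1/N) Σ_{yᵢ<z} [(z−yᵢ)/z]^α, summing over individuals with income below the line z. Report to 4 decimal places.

Below the line: 26×KSh 45,000, 6×KSh 47,000, 32×KSh 50,000, 40×KSh 54,000 (q = 104 of N = 129).
Normalized shortfalls: (61000−45000)/61000 = 0.2623 (×26); (61000−47000)/61000 = 0.2295 (×6); (61000−50000)/61000 = 0.1803 (×32); (61000−54000)/61000 = 0.1148 (×40).
Raised to α = 3.0: 0.01805 (×26); 0.01209 (×6); 0.00586 (×32); 0.00151 (×40).
Sum = 0.789811; FGT(3.0) = 0.789811 / 129 = 0.0061.

0.0061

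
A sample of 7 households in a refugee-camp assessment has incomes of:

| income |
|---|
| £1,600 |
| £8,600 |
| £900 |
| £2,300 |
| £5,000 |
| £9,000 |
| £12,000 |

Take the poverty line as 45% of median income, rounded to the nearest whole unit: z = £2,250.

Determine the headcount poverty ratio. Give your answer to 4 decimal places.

0.2857

2 of the 7 households have income below £2,250.
H = 2/7 = 0.2857.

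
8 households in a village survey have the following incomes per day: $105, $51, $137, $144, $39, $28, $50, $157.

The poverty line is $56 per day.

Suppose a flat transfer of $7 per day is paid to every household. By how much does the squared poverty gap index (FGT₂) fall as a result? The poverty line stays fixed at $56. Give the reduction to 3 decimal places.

Before: below the line — $28, $39, $50, $51; squared poverty gap index (FGT₂) = 0.04520.
After the $7 transfer: below the line — $35, $46; squared poverty gap index (FGT₂) = 0.02156.
Reduction = 0.04520 − 0.02156 = 0.024.

0.024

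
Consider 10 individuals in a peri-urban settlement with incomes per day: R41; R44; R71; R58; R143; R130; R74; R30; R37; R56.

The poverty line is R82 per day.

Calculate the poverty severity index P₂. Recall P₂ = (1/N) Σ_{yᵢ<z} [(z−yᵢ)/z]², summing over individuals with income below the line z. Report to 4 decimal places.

Below the line: R30, R37, R41, R44, R56, R58, R71, R74 (q = 8 of N = 10).
Relative gaps: (82−30)/82 = 0.6341; (82−37)/82 = 0.5488; (82−41)/82 = 0.5000; (82−44)/82 = 0.4634; (82−56)/82 = 0.3171; (82−58)/82 = 0.2927; (82−71)/82 = 0.1341; (82−74)/82 = 0.0976.
Squared: 0.4021; 0.3012; 0.2500; 0.2148; 0.1005; 0.0857; 0.0180; 0.0095.
Sum = 1.381767; P₂ = 1.381767 / 10 = 0.1382.

0.1382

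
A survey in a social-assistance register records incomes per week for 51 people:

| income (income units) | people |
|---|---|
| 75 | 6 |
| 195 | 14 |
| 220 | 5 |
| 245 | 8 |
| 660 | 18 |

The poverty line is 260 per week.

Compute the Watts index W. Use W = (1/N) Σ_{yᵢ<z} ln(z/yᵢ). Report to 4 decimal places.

Poor units: 6×75, 14×195, 5×220, 8×245 (q = 33 of N = 51).
Log shortfalls: ln(260/75) = 1.2432 (×6); ln(260/195) = 0.2877 (×14); ln(260/220) = 0.1671 (×5); ln(260/245) = 0.0594 (×8).
W = 12.797368 / 51 = 0.2509.

0.2509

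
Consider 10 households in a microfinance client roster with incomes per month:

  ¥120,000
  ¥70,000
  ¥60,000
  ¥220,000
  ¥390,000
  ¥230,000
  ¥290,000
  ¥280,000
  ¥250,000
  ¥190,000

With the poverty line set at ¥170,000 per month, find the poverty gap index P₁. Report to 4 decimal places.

0.1529

Below the line: ¥60,000, ¥70,000, ¥120,000 (q = 3 of N = 10).
Gap ratios (z−y)/z: (170000−60000)/170000 = 0.6471; (170000−70000)/170000 = 0.5882; (170000−120000)/170000 = 0.2941.
Sum of shortfalls = 1.529412; P₁ averages over all N: 1.529412 / 10 = 0.1529.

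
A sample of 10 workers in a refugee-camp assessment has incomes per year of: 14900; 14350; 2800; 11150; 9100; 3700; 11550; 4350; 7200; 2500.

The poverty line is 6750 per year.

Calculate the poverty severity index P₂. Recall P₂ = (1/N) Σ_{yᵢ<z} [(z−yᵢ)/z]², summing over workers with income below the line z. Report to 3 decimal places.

Below the line: 2500, 2800, 3700, 4350 (q = 4 of N = 10).
Shortfall ratios: (6750−2500)/6750 = 0.6296; (6750−2800)/6750 = 0.5852; (6750−3700)/6750 = 0.4519; (6750−4350)/6750 = 0.3556.
Squared: 0.3964; 0.3424; 0.2042; 0.1264.
Sum = 1.069465; P₂ = 1.069465 / 10 = 0.107.

0.107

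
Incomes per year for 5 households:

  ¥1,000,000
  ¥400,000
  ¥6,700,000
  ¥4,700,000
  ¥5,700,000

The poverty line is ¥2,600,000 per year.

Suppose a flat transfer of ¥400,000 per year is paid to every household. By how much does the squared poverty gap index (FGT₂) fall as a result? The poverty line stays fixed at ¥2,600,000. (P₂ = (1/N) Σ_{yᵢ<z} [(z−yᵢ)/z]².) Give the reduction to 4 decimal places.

Before: below the line — ¥400,000, ¥1,000,000; squared poverty gap index (FGT₂) = 0.218935.
After the ¥400,000 transfer: below the line — ¥800,000, ¥1,400,000; squared poverty gap index (FGT₂) = 0.138462.
Reduction = 0.218935 − 0.138462 = 0.0805.

0.0805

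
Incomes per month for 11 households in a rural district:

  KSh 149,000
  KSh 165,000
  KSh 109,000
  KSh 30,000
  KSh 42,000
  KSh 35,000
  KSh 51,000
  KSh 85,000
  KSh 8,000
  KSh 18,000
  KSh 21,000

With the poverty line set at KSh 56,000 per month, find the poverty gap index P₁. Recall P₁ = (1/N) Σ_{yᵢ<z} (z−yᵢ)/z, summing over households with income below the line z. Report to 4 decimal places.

0.3036

Below z: KSh 8,000, KSh 18,000, KSh 21,000, KSh 30,000, KSh 35,000, KSh 42,000, KSh 51,000 (q = 7 of N = 11).
Normalized shortfalls: (56000−8000)/56000 = 0.8571; (56000−18000)/56000 = 0.6786; (56000−21000)/56000 = 0.6250; (56000−30000)/56000 = 0.4643; (56000−35000)/56000 = 0.3750; (56000−42000)/56000 = 0.2500; (56000−51000)/56000 = 0.0893.
Sum of shortfalls = 3.339286; P₁ averages over all N: 3.339286 / 11 = 0.3036.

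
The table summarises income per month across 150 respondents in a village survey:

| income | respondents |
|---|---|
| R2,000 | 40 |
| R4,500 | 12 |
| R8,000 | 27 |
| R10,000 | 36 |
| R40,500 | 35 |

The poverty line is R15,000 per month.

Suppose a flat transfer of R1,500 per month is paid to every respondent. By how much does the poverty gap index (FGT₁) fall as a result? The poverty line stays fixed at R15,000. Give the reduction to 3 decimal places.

Before: below the line — 40×R2,000, 12×R4,500, 27×R8,000, 36×R10,000; poverty gap index (FGT₁) = 0.45111.
After the R1,500 transfer: below the line — 40×R3,500, 12×R6,000, 27×R9,500, 36×R11,500; poverty gap index (FGT₁) = 0.37444.
Reduction = 0.45111 − 0.37444 = 0.077.

0.077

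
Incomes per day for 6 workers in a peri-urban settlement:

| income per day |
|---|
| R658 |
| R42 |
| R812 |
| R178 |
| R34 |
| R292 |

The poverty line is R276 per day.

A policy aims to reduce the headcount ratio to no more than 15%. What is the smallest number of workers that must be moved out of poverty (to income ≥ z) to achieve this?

3

3 of the 6 workers are poor, so H = 3/6 = 0.500.
A headcount ratio of at most 15% allows at most ⌊0.15 × 6⌋ = 0 poor workers.
So at least 3 − 0 = 3 must be lifted.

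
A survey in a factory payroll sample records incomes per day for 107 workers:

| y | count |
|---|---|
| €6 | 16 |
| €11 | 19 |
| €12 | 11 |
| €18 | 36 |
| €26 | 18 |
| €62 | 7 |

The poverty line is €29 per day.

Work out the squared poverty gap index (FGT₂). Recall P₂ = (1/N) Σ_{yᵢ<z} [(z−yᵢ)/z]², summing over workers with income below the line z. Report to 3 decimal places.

0.248

Below the line: 16×€6, 19×€11, 11×€12, 36×€18, 18×€26 (q = 100 of N = 107).
Relative gaps: (29−6)/29 = 0.7931 (×16); (29−11)/29 = 0.6207 (×19); (29−12)/29 = 0.5862 (×11); (29−18)/29 = 0.3793 (×36); (29−26)/29 = 0.1034 (×18).
Squared: 0.6290 (×16); 0.3853 (×19); 0.3436 (×11); 0.1439 (×36); 0.0107 (×18).
Sum = 26.536266; P₂ = 26.536266 / 107 = 0.248.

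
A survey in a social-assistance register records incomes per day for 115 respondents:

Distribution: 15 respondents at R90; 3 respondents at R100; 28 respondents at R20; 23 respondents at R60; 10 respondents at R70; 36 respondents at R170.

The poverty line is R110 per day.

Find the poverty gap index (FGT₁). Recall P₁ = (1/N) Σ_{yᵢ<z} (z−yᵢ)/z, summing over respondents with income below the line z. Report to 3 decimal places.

Below the line: 28×R20, 23×R60, 10×R70, 15×R90, 3×R100 (q = 79 of N = 115).
Normalized shortfalls: (110−20)/110 = 0.8182 (×28); (110−60)/110 = 0.4545 (×23); (110−70)/110 = 0.3636 (×10); (110−90)/110 = 0.1818 (×15); (110−100)/110 = 0.0909 (×3).
Sum of shortfalls = 40.000000; P₁ averages over all N: 40.000000 / 115 = 0.348.

0.348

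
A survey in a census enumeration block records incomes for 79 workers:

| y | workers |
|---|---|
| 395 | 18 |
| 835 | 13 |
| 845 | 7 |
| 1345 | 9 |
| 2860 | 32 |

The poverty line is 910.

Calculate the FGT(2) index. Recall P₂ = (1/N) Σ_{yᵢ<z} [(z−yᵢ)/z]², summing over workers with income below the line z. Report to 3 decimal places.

0.075

Poor units: 18×395, 13×835, 7×845 (q = 38 of N = 79).
Normalized shortfalls: (910−395)/910 = 0.5659 (×18); (910−835)/910 = 0.0824 (×13); (910−845)/910 = 0.0714 (×7).
Squared: 0.3203 (×18); 0.0068 (×13); 0.0051 (×7).
Sum = 5.889083; P₂ = 5.889083 / 79 = 0.075.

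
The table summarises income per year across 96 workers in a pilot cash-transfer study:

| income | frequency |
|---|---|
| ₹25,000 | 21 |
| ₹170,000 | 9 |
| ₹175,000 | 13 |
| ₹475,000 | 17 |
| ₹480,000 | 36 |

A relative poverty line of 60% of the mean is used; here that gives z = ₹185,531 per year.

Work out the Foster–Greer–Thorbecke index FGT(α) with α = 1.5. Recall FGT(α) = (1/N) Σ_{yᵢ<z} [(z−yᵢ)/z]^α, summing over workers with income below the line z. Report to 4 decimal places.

Below z: 21×₹25,000, 9×₹170,000, 13×₹175,000 (q = 43 of N = 96).
Normalized shortfalls: (185531−25000)/185531 = 0.8653 (×21); (185531−170000)/185531 = 0.0837 (×9); (185531−175000)/185531 = 0.0568 (×13).
Raised to α = 1.5: 0.80485 (×21); 0.02422 (×9); 0.01352 (×13).
Sum = 17.295581; FGT(1.5) = 17.295581 / 96 = 0.1802.

0.1802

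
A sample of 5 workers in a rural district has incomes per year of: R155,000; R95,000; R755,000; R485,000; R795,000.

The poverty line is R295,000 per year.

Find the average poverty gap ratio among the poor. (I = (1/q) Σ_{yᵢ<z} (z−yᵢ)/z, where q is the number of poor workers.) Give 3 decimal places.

0.576

Below z: R95,000, R155,000 (q = 2 of N = 5).
Shortfall ratios (z−y)/z: 0.6780, 0.4746; sum = 1.152542.
I averages over the q = 2 poor units only: 1.152542 / 2 = 0.576.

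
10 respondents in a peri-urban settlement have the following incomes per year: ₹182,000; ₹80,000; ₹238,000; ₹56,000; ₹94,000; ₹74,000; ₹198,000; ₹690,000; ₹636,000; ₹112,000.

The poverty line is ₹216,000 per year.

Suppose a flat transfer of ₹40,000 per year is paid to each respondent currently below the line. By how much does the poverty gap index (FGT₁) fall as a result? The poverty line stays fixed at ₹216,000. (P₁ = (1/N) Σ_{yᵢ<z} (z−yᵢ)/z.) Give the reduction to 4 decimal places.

Before: below the line — ₹56,000, ₹74,000, ₹80,000, ₹94,000, ₹112,000, ₹182,000, ₹198,000; poverty gap index (FGT₁) = 0.331481.
After the ₹40,000 transfer: below the line — ₹96,000, ₹114,000, ₹120,000, ₹134,000, ₹152,000; poverty gap index (FGT₁) = 0.214815.
Reduction = 0.331481 − 0.214815 = 0.1167.

0.1167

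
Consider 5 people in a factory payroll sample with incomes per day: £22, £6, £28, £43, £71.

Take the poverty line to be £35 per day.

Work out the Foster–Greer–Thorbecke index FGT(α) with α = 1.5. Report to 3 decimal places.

Below z: £6, £22, £28 (q = 3 of N = 5).
Relative gaps: (35−6)/35 = 0.8286; (35−22)/35 = 0.3714; (35−28)/35 = 0.2000.
Raised to α = 1.5: 0.75421; 0.22637; 0.08944.
Sum = 1.070024; FGT(1.5) = 1.070024 / 5 = 0.214.

0.214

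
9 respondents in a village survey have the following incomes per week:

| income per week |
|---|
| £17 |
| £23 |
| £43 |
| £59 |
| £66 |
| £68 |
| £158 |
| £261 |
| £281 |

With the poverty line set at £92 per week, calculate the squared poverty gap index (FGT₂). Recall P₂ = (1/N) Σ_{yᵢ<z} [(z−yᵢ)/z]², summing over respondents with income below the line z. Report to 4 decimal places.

0.1986

Incomes under z: £17, £23, £43, £59, £66, £68 (q = 6 of N = 9).
Shortfall ratios: (92−17)/92 = 0.8152; (92−23)/92 = 0.7500; (92−43)/92 = 0.5326; (92−59)/92 = 0.3587; (92−66)/92 = 0.2826; (92−68)/92 = 0.2609.
Squared: 0.6646; 0.5625; 0.2837; 0.1287; 0.0799; 0.0681.
Sum = 1.787335; P₂ = 1.787335 / 9 = 0.1986.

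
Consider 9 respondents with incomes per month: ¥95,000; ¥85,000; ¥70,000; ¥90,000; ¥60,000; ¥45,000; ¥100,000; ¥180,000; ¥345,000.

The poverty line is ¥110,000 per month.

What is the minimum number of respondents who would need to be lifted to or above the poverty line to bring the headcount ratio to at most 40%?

4

Currently q = 7 of N = 9 are below the line (H = 0.778).
A headcount ratio of at most 40% allows at most ⌊0.40 × 9⌋ = 3 poor respondents.
So at least 7 − 3 = 4 must be lifted.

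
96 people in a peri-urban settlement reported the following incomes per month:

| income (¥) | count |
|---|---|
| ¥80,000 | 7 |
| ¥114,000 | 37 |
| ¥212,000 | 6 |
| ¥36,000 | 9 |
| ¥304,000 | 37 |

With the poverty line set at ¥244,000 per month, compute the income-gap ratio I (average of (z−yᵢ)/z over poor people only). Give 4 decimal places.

0.5572

Below z: 9×¥36,000, 7×¥80,000, 37×¥114,000, 6×¥212,000 (q = 59 of N = 96).
Relative gaps: 0.8525 (×9), 0.6721 (×7), 0.5328 (×37), 0.1311 (×6); sum = 32.877049.
The income-gap ratio divides by q (the poor only): 32.877049 / 59 = 0.5572.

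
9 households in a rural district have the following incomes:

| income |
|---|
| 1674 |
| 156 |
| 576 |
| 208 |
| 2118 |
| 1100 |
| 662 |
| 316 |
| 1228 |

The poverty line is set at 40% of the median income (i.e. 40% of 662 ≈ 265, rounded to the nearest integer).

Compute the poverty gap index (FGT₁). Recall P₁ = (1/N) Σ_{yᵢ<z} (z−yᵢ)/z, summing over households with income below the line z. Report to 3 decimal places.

Incomes under z: 156, 208 (q = 2 of N = 9).
Relative gaps: (265−156)/265 = 0.4113; (265−208)/265 = 0.2151.
Sum of shortfalls = 0.626415; P₁ averages over all N: 0.626415 / 9 = 0.070.

0.070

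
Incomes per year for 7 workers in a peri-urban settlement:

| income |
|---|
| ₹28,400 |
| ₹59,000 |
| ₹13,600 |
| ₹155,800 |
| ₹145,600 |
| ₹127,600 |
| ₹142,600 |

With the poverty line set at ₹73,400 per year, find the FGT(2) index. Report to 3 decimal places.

0.154

Poor units: ₹13,600, ₹28,400, ₹59,000 (q = 3 of N = 7).
Shortfall ratios: (73400−13600)/73400 = 0.8147; (73400−28400)/73400 = 0.6131; (73400−59000)/73400 = 0.1962.
Squared: 0.6638; 0.3759; 0.0385.
Sum = 1.078113; P₂ = 1.078113 / 7 = 0.154.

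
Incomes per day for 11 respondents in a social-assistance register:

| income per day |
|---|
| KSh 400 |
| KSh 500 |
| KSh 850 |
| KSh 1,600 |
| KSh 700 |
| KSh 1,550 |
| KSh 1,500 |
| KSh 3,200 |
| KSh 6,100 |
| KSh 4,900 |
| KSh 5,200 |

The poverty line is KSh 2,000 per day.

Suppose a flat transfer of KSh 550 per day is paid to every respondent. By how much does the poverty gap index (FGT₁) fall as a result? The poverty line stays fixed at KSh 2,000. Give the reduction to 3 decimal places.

0.161

Before: below the line — KSh 400, KSh 500, KSh 700, KSh 850, KSh 1,500, KSh 1,550, KSh 1,600; poverty gap index (FGT₁) = 0.31364.
After the KSh 550 transfer: below the line — KSh 950, KSh 1,050, KSh 1,250, KSh 1,400; poverty gap index (FGT₁) = 0.15227.
Reduction = 0.31364 − 0.15227 = 0.161.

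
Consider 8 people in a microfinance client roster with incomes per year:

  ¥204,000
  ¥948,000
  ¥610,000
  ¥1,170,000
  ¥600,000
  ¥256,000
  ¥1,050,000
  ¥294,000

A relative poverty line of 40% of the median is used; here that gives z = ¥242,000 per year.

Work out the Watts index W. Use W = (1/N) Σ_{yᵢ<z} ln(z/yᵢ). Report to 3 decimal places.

0.021

Below z: ¥204,000 (q = 1 of N = 8).
Log shortfalls: ln(242000/204000) = 0.1708.
W = 0.170818 / 8 = 0.021.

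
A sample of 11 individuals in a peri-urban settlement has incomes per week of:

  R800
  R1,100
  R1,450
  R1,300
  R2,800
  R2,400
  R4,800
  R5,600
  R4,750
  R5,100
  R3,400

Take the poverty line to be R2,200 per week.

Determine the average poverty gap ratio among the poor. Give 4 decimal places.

0.4716

Incomes under z: R800, R1,100, R1,300, R1,450 (q = 4 of N = 11).
Shortfall ratios (z−y)/z: 0.6364, 0.5000, 0.4091, 0.3409; sum = 1.886364.
I averages over the q = 4 poor units only: 1.886364 / 4 = 0.4716.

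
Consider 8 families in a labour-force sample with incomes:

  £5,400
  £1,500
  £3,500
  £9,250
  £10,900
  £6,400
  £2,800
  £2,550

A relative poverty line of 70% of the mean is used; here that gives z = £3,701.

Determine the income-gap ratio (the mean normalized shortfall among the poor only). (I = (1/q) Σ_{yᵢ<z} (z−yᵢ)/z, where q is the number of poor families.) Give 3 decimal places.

0.301

Incomes under z: £1,500, £2,550, £2,800, £3,500 (q = 4 of N = 8).
Relative gaps: 0.5947, 0.3110, 0.2434, 0.0543; sum = 1.203459.
The income-gap ratio divides by q (the poor only): 1.203459 / 4 = 0.301.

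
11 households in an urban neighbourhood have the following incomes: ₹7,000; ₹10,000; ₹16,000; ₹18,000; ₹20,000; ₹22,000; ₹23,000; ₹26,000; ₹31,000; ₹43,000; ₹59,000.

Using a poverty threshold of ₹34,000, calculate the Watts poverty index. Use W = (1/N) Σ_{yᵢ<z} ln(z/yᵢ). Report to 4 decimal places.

0.5374

Below the line: ₹7,000, ₹10,000, ₹16,000, ₹18,000, ₹20,000, ₹22,000, ₹23,000, ₹26,000, ₹31,000 (q = 9 of N = 11).
Log shortfalls: ln(34000/7000) = 1.5805; ln(34000/10000) = 1.2238; ln(34000/16000) = 0.7538; ln(34000/18000) = 0.6360; ln(34000/20000) = 0.5306; ln(34000/22000) = 0.4353; ln(34000/23000) = 0.3909; ln(34000/26000) = 0.2683; ln(34000/31000) = 0.0924.
W = 5.911436 / 11 = 0.5374.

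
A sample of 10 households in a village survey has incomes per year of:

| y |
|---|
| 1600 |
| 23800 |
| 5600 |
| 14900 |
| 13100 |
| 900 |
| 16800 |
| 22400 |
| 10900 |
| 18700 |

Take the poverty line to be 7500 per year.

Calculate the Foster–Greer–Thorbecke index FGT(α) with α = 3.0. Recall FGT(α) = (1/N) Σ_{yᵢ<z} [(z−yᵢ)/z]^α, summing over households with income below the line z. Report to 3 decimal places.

Poor units: 900, 1600, 5600 (q = 3 of N = 10).
Gap ratios (z−y)/z: (7500−900)/7500 = 0.8800; (7500−1600)/7500 = 0.7867; (7500−5600)/7500 = 0.2533.
Raised to α = 3.0: 0.68147; 0.48682; 0.01626.
Sum = 1.184555; FGT(3.0) = 1.184555 / 10 = 0.118.

0.118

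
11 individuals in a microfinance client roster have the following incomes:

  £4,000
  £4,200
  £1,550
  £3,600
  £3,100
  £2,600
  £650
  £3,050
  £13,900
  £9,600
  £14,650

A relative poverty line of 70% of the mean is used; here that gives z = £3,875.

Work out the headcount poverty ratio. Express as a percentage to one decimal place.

6 of the 11 individuals have income below £3,875.
H = 6/11 = 54.5%.

54.5%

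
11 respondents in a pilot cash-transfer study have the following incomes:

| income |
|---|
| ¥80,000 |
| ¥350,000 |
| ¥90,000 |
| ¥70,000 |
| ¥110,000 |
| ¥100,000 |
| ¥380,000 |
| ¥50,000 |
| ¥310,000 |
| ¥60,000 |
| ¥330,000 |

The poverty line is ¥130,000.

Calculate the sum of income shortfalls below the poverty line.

¥350,000

Poor units: ¥50,000, ¥60,000, ¥70,000, ¥80,000, ¥90,000, ¥100,000, ¥110,000 (q = 7 of N = 11).
Individual gaps: 130000−50000 = 80000; 130000−60000 = 70000; 130000−70000 = 60000; 130000−80000 = 50000; 130000−90000 = 40000; 130000−100000 = 30000; 130000−110000 = 20000.
Aggregate gap = ¥350,000.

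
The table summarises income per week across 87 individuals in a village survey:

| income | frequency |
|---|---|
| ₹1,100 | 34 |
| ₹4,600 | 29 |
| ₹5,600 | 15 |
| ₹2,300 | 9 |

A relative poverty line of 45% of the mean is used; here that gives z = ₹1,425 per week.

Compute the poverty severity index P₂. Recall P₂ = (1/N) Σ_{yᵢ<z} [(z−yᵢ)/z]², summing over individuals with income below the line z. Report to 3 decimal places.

Below z: 34×₹1,100 (q = 34 of N = 87).
Relative gaps: (1425−1100)/1425 = 0.2281 (×34).
Squared: 0.0520 (×34).
Sum = 1.768544; P₂ = 1.768544 / 87 = 0.020.

0.020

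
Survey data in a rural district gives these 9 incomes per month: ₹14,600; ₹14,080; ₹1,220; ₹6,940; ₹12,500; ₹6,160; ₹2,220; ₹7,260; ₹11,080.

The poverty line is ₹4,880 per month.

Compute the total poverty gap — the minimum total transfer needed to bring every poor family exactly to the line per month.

₹6,320

Incomes under z: ₹1,220, ₹2,220 (q = 2 of N = 9).
Individual gaps: 4880−1220 = 3660; 4880−2220 = 2660.
Aggregate gap = ₹6,320.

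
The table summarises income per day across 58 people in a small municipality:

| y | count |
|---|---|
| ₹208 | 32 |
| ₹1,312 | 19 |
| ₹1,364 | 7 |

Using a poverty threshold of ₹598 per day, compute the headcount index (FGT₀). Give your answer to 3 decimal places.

0.552

32 of the 58 people have income below ₹598.
H = 32/58 = 0.552.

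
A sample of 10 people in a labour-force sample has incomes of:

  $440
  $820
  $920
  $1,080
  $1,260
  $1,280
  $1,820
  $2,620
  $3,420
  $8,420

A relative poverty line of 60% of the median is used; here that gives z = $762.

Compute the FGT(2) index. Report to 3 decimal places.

Below z: $440 (q = 1 of N = 10).
Gap ratios (z−y)/z: (762−440)/762 = 0.4226.
Squared: 0.1786.
Sum = 0.178567; P₂ = 0.178567 / 10 = 0.018.

0.018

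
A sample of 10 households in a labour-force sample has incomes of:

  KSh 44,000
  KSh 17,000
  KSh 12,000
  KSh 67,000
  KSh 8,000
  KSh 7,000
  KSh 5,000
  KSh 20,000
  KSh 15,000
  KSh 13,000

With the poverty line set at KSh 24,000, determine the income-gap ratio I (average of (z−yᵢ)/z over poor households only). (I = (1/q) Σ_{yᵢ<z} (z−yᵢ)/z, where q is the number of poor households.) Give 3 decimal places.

0.495

Below the line: KSh 5,000, KSh 7,000, KSh 8,000, KSh 12,000, KSh 13,000, KSh 15,000, KSh 17,000, KSh 20,000 (q = 8 of N = 10).
Shortfall ratios (z−y)/z: 0.7917, 0.7083, 0.6667, 0.5000, 0.4583, 0.3750, 0.2917, 0.1667; sum = 3.958333.
The income-gap ratio divides by q (the poor only): 3.958333 / 8 = 0.495.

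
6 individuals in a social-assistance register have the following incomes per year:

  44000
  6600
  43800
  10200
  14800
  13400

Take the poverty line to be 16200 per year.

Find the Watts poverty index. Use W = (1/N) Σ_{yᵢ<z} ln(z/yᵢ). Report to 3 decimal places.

0.273

Incomes under z: 6600, 10200, 13400, 14800 (q = 4 of N = 6).
Log gaps: ln(16200/6600) = 0.8979; ln(16200/10200) = 0.4626; ln(16200/13400) = 0.1898; ln(16200/14800) = 0.0904.
W = 1.640706 / 6 = 0.273.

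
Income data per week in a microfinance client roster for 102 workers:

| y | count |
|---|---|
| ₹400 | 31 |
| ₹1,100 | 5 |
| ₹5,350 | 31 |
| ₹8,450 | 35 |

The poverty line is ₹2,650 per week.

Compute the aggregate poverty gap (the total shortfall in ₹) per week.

₹77,500

Incomes under z: 31×₹400, 5×₹1,100 (q = 36 of N = 102).
Individual gaps: 31×(2650−400) = 69750; 5×(2650−1100) = 7750.
Aggregate gap = ₹77,500.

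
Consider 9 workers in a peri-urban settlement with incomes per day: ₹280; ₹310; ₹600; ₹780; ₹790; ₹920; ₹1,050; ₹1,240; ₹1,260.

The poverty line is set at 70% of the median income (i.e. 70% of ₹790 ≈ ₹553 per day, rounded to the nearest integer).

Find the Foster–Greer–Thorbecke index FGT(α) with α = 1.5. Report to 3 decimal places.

0.071

Below z: ₹280, ₹310 (q = 2 of N = 9).
Gap ratios (z−y)/z: (553−280)/553 = 0.4937; (553−310)/553 = 0.4394.
Raised to α = 1.5: 0.34686; 0.29129.
Sum = 0.638149; FGT(1.5) = 0.638149 / 9 = 0.071.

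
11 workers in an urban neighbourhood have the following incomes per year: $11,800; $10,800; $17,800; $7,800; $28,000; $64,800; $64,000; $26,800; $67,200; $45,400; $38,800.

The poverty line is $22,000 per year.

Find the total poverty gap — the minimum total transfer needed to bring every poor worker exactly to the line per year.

$39,800

Poor units: $7,800, $10,800, $11,800, $17,800 (q = 4 of N = 11).
Individual gaps: 22000−7800 = 14200; 22000−10800 = 11200; 22000−11800 = 10200; 22000−17800 = 4200.
Aggregate gap = $39,800.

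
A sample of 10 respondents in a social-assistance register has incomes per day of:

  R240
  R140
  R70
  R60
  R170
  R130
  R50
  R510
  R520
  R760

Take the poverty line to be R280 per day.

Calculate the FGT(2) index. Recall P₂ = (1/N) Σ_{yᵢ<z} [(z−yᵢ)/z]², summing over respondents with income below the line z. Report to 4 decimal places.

0.2566

Incomes under z: R50, R60, R70, R130, R140, R170, R240 (q = 7 of N = 10).
Normalized shortfalls: (280−50)/280 = 0.8214; (280−60)/280 = 0.7857; (280−70)/280 = 0.7500; (280−130)/280 = 0.5357; (280−140)/280 = 0.5000; (280−170)/280 = 0.3929; (280−240)/280 = 0.1429.
Squared: 0.6747; 0.6173; 0.5625; 0.2870; 0.2500; 0.1543; 0.0204.
Sum = 2.566327; P₂ = 2.566327 / 10 = 0.2566.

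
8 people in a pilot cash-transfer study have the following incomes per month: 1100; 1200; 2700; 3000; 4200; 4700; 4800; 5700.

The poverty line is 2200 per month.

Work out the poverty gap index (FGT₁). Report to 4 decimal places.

0.1193

Below the line: 1100, 1200 (q = 2 of N = 8).
Shortfall ratios: (2200−1100)/2200 = 0.5000; (2200−1200)/2200 = 0.4545.
Sum of shortfalls = 0.954545; P₁ averages over all N: 0.954545 / 8 = 0.1193.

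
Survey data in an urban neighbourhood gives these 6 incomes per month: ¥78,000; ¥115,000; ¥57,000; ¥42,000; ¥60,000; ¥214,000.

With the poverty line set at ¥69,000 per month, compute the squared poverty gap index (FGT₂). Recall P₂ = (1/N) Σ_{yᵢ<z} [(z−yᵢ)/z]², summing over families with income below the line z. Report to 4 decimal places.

Below z: ¥42,000, ¥57,000, ¥60,000 (q = 3 of N = 6).
Shortfall ratios: (69000−42000)/69000 = 0.3913; (69000−57000)/69000 = 0.1739; (69000−60000)/69000 = 0.1304.
Squared: 0.1531; 0.0302; 0.0170.
Sum = 0.200378; P₂ = 0.200378 / 6 = 0.0334.

0.0334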